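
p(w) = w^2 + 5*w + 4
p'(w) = 2*w + 5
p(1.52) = 13.91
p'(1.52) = 8.04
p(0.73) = 8.18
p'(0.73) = 6.46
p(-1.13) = -0.37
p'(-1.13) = 2.74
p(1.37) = 12.73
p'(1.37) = 7.74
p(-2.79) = -2.17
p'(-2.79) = -0.58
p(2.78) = 25.63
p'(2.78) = 10.56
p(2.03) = 18.27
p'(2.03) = 9.06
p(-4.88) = 3.41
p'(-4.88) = -4.76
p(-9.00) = 40.00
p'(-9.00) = -13.00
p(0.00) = 4.00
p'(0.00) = 5.00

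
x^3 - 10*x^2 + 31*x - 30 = (x - 5)*(x - 3)*(x - 2)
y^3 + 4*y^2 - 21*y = y*(y - 3)*(y + 7)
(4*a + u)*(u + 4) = 4*a*u + 16*a + u^2 + 4*u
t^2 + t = t*(t + 1)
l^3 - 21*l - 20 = (l - 5)*(l + 1)*(l + 4)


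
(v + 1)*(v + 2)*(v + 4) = v^3 + 7*v^2 + 14*v + 8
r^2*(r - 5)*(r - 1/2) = r^4 - 11*r^3/2 + 5*r^2/2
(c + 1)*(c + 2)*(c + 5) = c^3 + 8*c^2 + 17*c + 10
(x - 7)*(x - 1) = x^2 - 8*x + 7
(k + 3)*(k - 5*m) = k^2 - 5*k*m + 3*k - 15*m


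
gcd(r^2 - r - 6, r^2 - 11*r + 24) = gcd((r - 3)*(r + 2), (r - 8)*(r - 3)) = r - 3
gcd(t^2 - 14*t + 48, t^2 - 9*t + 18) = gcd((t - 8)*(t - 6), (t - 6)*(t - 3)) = t - 6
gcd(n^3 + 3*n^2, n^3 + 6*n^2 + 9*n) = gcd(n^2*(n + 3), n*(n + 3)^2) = n^2 + 3*n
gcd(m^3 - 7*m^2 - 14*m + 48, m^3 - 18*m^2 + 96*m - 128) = m^2 - 10*m + 16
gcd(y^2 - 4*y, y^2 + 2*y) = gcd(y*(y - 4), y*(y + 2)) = y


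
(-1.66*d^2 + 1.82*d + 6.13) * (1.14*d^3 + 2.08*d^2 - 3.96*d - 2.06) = -1.8924*d^5 - 1.378*d^4 + 17.3474*d^3 + 8.9628*d^2 - 28.024*d - 12.6278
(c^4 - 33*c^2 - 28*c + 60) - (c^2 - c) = c^4 - 34*c^2 - 27*c + 60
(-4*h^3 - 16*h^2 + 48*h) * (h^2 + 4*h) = -4*h^5 - 32*h^4 - 16*h^3 + 192*h^2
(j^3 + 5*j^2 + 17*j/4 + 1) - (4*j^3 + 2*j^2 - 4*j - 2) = -3*j^3 + 3*j^2 + 33*j/4 + 3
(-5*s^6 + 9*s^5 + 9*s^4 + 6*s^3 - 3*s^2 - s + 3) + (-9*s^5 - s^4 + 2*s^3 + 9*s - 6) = -5*s^6 + 8*s^4 + 8*s^3 - 3*s^2 + 8*s - 3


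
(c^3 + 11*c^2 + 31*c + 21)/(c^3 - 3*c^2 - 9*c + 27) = (c^2 + 8*c + 7)/(c^2 - 6*c + 9)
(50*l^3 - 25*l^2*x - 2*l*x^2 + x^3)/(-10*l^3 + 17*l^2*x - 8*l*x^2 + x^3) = (5*l + x)/(-l + x)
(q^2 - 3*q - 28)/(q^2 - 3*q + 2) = (q^2 - 3*q - 28)/(q^2 - 3*q + 2)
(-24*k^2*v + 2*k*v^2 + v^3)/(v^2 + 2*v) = (-24*k^2 + 2*k*v + v^2)/(v + 2)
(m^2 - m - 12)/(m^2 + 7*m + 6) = (m^2 - m - 12)/(m^2 + 7*m + 6)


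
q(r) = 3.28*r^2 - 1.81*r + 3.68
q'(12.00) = 76.91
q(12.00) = 454.28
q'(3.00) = 17.87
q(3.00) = 27.77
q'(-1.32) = -10.47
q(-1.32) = 11.78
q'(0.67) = 2.59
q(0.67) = 3.94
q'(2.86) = 16.95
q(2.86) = 25.33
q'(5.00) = 30.99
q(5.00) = 76.63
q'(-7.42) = -50.49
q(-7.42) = 197.70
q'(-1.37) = -10.80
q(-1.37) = 12.32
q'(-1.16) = -9.42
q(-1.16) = 10.19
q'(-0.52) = -5.22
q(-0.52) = 5.51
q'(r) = 6.56*r - 1.81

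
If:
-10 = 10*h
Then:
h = -1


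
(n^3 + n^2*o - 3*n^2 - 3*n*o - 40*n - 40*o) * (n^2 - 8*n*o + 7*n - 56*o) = n^5 - 7*n^4*o + 4*n^4 - 8*n^3*o^2 - 28*n^3*o - 61*n^3 - 32*n^2*o^2 + 427*n^2*o - 280*n^2 + 488*n*o^2 + 1960*n*o + 2240*o^2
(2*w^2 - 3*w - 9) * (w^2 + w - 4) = 2*w^4 - w^3 - 20*w^2 + 3*w + 36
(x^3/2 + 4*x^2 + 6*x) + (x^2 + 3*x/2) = x^3/2 + 5*x^2 + 15*x/2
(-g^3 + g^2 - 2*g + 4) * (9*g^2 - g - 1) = -9*g^5 + 10*g^4 - 18*g^3 + 37*g^2 - 2*g - 4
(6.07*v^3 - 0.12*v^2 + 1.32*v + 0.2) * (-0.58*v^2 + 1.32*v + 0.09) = -3.5206*v^5 + 8.082*v^4 - 0.3777*v^3 + 1.6156*v^2 + 0.3828*v + 0.018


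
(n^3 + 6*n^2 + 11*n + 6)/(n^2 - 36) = (n^3 + 6*n^2 + 11*n + 6)/(n^2 - 36)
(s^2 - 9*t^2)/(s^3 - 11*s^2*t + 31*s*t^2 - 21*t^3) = (s + 3*t)/(s^2 - 8*s*t + 7*t^2)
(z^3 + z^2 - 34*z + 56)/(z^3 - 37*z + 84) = (z - 2)/(z - 3)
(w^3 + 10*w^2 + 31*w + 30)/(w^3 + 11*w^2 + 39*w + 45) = (w + 2)/(w + 3)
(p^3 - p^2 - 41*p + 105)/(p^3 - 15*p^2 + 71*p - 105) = (p + 7)/(p - 7)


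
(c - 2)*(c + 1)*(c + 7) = c^3 + 6*c^2 - 9*c - 14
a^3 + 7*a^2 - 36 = (a - 2)*(a + 3)*(a + 6)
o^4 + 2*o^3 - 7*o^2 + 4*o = o*(o - 1)^2*(o + 4)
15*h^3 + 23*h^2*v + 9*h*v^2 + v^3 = (h + v)*(3*h + v)*(5*h + v)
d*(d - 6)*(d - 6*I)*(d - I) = d^4 - 6*d^3 - 7*I*d^3 - 6*d^2 + 42*I*d^2 + 36*d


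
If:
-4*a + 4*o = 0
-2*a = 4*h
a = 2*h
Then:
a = 0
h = 0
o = 0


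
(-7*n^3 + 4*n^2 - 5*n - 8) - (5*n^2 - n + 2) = -7*n^3 - n^2 - 4*n - 10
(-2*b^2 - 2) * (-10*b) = 20*b^3 + 20*b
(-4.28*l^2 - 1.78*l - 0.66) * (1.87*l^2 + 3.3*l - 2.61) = -8.0036*l^4 - 17.4526*l^3 + 4.0626*l^2 + 2.4678*l + 1.7226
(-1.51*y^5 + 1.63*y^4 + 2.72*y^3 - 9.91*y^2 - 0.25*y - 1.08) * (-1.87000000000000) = 2.8237*y^5 - 3.0481*y^4 - 5.0864*y^3 + 18.5317*y^2 + 0.4675*y + 2.0196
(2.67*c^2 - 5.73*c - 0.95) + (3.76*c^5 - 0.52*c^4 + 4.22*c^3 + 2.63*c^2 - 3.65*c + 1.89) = 3.76*c^5 - 0.52*c^4 + 4.22*c^3 + 5.3*c^2 - 9.38*c + 0.94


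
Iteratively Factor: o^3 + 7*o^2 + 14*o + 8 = (o + 4)*(o^2 + 3*o + 2) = (o + 2)*(o + 4)*(o + 1)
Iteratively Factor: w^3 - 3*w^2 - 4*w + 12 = (w - 3)*(w^2 - 4) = (w - 3)*(w - 2)*(w + 2)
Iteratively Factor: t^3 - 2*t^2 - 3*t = (t - 3)*(t^2 + t) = t*(t - 3)*(t + 1)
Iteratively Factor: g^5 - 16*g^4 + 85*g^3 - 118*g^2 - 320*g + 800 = (g - 4)*(g^4 - 12*g^3 + 37*g^2 + 30*g - 200) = (g - 5)*(g - 4)*(g^3 - 7*g^2 + 2*g + 40) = (g - 5)*(g - 4)^2*(g^2 - 3*g - 10) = (g - 5)^2*(g - 4)^2*(g + 2)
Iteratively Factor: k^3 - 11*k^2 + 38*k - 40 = (k - 4)*(k^2 - 7*k + 10) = (k - 5)*(k - 4)*(k - 2)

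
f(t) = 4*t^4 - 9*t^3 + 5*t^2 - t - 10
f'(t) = 16*t^3 - 27*t^2 + 10*t - 1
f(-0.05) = -9.94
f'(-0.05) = -1.57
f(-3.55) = 1094.50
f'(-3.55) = -1092.59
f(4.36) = 780.21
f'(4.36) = 855.45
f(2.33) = 18.86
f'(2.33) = 78.11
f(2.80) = 74.69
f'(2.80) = 166.55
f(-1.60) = 67.48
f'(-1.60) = -151.66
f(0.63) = -10.27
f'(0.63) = -1.42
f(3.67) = 334.44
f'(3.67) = 462.93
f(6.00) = 3404.00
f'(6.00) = 2543.00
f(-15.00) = 234005.00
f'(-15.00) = -60226.00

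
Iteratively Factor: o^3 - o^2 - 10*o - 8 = (o - 4)*(o^2 + 3*o + 2) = (o - 4)*(o + 2)*(o + 1)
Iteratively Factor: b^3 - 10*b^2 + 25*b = (b - 5)*(b^2 - 5*b) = b*(b - 5)*(b - 5)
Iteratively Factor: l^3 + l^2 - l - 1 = (l - 1)*(l^2 + 2*l + 1) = (l - 1)*(l + 1)*(l + 1)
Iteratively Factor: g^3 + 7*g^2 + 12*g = (g + 3)*(g^2 + 4*g) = (g + 3)*(g + 4)*(g)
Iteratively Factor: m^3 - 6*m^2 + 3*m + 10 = (m + 1)*(m^2 - 7*m + 10) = (m - 5)*(m + 1)*(m - 2)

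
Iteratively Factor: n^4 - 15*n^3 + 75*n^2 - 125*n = (n - 5)*(n^3 - 10*n^2 + 25*n) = n*(n - 5)*(n^2 - 10*n + 25) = n*(n - 5)^2*(n - 5)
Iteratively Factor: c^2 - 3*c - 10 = (c + 2)*(c - 5)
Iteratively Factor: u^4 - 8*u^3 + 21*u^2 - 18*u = (u)*(u^3 - 8*u^2 + 21*u - 18) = u*(u - 2)*(u^2 - 6*u + 9) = u*(u - 3)*(u - 2)*(u - 3)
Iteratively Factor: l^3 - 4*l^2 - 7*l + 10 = (l - 1)*(l^2 - 3*l - 10) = (l - 1)*(l + 2)*(l - 5)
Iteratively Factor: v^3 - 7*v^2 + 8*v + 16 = (v + 1)*(v^2 - 8*v + 16) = (v - 4)*(v + 1)*(v - 4)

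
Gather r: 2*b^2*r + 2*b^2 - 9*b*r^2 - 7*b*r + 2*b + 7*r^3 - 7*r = 2*b^2 - 9*b*r^2 + 2*b + 7*r^3 + r*(2*b^2 - 7*b - 7)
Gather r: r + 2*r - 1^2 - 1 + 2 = 3*r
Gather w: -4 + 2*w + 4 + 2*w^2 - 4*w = 2*w^2 - 2*w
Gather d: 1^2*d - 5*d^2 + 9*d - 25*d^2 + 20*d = -30*d^2 + 30*d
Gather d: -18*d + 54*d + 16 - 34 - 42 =36*d - 60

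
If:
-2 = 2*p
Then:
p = -1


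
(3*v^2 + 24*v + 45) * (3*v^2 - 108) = 9*v^4 + 72*v^3 - 189*v^2 - 2592*v - 4860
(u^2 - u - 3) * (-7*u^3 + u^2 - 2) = -7*u^5 + 8*u^4 + 20*u^3 - 5*u^2 + 2*u + 6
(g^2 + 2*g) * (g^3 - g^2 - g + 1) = g^5 + g^4 - 3*g^3 - g^2 + 2*g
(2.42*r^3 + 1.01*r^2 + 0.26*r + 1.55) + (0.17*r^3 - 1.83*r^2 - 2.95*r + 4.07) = 2.59*r^3 - 0.82*r^2 - 2.69*r + 5.62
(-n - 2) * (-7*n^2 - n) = 7*n^3 + 15*n^2 + 2*n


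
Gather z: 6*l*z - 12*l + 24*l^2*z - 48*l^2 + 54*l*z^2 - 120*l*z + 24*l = -48*l^2 + 54*l*z^2 + 12*l + z*(24*l^2 - 114*l)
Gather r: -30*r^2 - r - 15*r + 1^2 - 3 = -30*r^2 - 16*r - 2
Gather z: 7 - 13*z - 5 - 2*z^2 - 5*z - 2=-2*z^2 - 18*z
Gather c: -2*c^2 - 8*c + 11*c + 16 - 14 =-2*c^2 + 3*c + 2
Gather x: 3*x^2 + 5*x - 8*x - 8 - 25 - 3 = 3*x^2 - 3*x - 36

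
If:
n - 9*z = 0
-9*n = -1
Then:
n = 1/9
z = 1/81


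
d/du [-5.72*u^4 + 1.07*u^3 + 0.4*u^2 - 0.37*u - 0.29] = -22.88*u^3 + 3.21*u^2 + 0.8*u - 0.37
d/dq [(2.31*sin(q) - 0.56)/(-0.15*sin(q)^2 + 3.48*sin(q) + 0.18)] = (0.3465*sin(q)^2 - 0.167999999999999*sin(q) + 2.3646)*cos(q)/(0.0225*sin(q)^4 - 1.044*sin(q)^3 + 12.0564*sin(q)^2 + 1.2528*sin(q) + 0.0324)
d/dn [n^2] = 2*n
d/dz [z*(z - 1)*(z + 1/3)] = 3*z^2 - 4*z/3 - 1/3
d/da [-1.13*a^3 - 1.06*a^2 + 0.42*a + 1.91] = -3.39*a^2 - 2.12*a + 0.42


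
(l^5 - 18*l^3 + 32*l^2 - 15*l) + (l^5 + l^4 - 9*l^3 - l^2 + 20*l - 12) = 2*l^5 + l^4 - 27*l^3 + 31*l^2 + 5*l - 12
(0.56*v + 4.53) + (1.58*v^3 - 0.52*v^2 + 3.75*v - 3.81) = 1.58*v^3 - 0.52*v^2 + 4.31*v + 0.72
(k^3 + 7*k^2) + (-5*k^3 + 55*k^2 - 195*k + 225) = -4*k^3 + 62*k^2 - 195*k + 225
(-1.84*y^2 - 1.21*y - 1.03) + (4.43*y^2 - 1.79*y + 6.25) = 2.59*y^2 - 3.0*y + 5.22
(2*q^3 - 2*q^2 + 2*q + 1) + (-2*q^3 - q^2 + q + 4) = -3*q^2 + 3*q + 5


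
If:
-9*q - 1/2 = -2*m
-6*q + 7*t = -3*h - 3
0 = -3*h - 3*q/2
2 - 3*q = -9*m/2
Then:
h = 25/276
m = -13/23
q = -25/138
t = -401/644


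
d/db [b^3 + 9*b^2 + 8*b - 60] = 3*b^2 + 18*b + 8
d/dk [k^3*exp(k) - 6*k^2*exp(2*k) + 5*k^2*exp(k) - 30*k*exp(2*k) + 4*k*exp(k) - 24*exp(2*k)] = (k^3 - 12*k^2*exp(k) + 8*k^2 - 72*k*exp(k) + 14*k - 78*exp(k) + 4)*exp(k)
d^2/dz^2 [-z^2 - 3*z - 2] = -2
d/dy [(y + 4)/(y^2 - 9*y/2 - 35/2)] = 2*(-2*y^2 - 16*y + 1)/(4*y^4 - 36*y^3 - 59*y^2 + 630*y + 1225)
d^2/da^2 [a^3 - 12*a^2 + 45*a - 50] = 6*a - 24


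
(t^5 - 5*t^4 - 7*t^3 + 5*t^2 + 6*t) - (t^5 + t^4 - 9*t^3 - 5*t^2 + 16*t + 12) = -6*t^4 + 2*t^3 + 10*t^2 - 10*t - 12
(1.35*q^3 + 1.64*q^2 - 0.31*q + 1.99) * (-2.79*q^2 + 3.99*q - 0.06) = -3.7665*q^5 + 0.810900000000001*q^4 + 7.3275*q^3 - 6.8874*q^2 + 7.9587*q - 0.1194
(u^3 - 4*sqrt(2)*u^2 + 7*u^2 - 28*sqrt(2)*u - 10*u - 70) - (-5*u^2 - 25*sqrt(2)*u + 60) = u^3 - 4*sqrt(2)*u^2 + 12*u^2 - 10*u - 3*sqrt(2)*u - 130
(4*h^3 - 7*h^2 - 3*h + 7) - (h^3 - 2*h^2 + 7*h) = 3*h^3 - 5*h^2 - 10*h + 7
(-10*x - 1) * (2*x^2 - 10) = -20*x^3 - 2*x^2 + 100*x + 10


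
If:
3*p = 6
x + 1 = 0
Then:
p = 2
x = -1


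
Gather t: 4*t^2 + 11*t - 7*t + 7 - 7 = 4*t^2 + 4*t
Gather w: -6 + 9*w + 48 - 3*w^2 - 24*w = -3*w^2 - 15*w + 42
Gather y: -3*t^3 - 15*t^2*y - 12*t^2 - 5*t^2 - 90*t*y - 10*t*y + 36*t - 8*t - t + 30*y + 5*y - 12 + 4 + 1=-3*t^3 - 17*t^2 + 27*t + y*(-15*t^2 - 100*t + 35) - 7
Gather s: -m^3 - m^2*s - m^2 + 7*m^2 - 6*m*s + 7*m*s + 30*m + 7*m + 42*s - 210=-m^3 + 6*m^2 + 37*m + s*(-m^2 + m + 42) - 210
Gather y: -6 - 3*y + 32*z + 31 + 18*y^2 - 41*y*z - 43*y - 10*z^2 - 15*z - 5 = 18*y^2 + y*(-41*z - 46) - 10*z^2 + 17*z + 20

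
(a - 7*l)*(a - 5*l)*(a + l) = a^3 - 11*a^2*l + 23*a*l^2 + 35*l^3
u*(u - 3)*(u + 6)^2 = u^4 + 9*u^3 - 108*u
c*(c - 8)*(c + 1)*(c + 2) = c^4 - 5*c^3 - 22*c^2 - 16*c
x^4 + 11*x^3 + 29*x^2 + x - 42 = (x - 1)*(x + 2)*(x + 3)*(x + 7)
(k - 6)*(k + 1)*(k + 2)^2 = k^4 - k^3 - 22*k^2 - 44*k - 24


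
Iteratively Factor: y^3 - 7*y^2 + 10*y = (y - 2)*(y^2 - 5*y) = (y - 5)*(y - 2)*(y)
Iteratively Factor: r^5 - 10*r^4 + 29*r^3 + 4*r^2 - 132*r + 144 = (r - 3)*(r^4 - 7*r^3 + 8*r^2 + 28*r - 48) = (r - 3)*(r + 2)*(r^3 - 9*r^2 + 26*r - 24) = (r - 4)*(r - 3)*(r + 2)*(r^2 - 5*r + 6) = (r - 4)*(r - 3)^2*(r + 2)*(r - 2)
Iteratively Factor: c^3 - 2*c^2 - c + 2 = (c - 2)*(c^2 - 1) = (c - 2)*(c + 1)*(c - 1)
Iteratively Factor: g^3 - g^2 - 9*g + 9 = (g - 1)*(g^2 - 9) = (g - 1)*(g + 3)*(g - 3)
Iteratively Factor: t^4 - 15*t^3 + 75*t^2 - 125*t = (t - 5)*(t^3 - 10*t^2 + 25*t) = t*(t - 5)*(t^2 - 10*t + 25) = t*(t - 5)^2*(t - 5)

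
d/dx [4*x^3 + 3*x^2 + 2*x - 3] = 12*x^2 + 6*x + 2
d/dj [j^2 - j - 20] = 2*j - 1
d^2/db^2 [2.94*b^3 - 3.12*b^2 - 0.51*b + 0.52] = 17.64*b - 6.24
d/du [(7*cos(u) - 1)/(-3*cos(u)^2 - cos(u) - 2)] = (21*sin(u)^2 + 6*cos(u) - 6)*sin(u)/(3*cos(u)^2 + cos(u) + 2)^2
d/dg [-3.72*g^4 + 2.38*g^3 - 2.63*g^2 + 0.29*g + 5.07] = -14.88*g^3 + 7.14*g^2 - 5.26*g + 0.29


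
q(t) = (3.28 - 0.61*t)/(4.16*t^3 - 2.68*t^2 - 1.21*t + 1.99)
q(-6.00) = -0.01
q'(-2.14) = -0.12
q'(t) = (3.28 - 0.61*t)*(-12.48*t^2 + 5.36*t + 1.21)/(4.16*t^3 - 2.68*t^2 - 1.21*t + 1.99)^2 - 0.61/(4.16*t^3 - 2.68*t^2 - 1.21*t + 1.99)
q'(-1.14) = -2.03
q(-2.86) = -0.04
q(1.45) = 0.33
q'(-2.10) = -0.13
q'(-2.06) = -0.14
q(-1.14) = -0.63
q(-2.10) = -0.10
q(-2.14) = -0.09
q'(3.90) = -0.01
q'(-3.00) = -0.03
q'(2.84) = -0.03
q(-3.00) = -0.04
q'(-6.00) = -0.00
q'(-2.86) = -0.04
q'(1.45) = -0.86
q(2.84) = 0.02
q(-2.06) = -0.10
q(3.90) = 0.00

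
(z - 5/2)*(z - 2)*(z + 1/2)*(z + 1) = z^4 - 3*z^3 - 5*z^2/4 + 21*z/4 + 5/2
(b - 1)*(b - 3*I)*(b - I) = b^3 - b^2 - 4*I*b^2 - 3*b + 4*I*b + 3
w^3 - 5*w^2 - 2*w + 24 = (w - 4)*(w - 3)*(w + 2)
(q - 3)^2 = q^2 - 6*q + 9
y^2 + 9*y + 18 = (y + 3)*(y + 6)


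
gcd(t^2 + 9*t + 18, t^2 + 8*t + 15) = t + 3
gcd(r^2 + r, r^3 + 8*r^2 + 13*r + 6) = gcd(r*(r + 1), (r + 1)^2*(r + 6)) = r + 1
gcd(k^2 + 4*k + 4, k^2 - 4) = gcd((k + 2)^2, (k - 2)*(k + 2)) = k + 2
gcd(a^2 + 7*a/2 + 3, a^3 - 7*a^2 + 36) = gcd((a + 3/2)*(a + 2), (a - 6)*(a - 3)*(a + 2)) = a + 2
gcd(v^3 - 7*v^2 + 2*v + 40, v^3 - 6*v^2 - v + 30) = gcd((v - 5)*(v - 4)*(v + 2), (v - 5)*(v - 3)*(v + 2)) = v^2 - 3*v - 10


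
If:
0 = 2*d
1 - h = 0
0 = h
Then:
No Solution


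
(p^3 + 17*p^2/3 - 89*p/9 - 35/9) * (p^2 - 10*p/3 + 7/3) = p^5 + 7*p^4/3 - 238*p^3/9 + 1142*p^2/27 - 91*p/9 - 245/27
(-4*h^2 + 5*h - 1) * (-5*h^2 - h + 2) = 20*h^4 - 21*h^3 - 8*h^2 + 11*h - 2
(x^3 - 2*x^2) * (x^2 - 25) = x^5 - 2*x^4 - 25*x^3 + 50*x^2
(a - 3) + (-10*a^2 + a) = -10*a^2 + 2*a - 3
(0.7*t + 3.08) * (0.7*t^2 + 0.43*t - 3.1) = 0.49*t^3 + 2.457*t^2 - 0.8456*t - 9.548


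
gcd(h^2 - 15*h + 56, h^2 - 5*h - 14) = h - 7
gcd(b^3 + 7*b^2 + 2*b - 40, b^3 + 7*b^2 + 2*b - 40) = b^3 + 7*b^2 + 2*b - 40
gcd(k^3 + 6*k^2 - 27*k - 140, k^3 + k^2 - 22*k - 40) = k^2 - k - 20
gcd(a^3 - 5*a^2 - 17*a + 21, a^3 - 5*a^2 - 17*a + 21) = a^3 - 5*a^2 - 17*a + 21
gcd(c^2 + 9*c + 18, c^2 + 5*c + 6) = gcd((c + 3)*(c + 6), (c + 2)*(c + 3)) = c + 3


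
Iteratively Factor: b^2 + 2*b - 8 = (b - 2)*(b + 4)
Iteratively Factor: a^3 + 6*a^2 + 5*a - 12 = (a + 3)*(a^2 + 3*a - 4) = (a - 1)*(a + 3)*(a + 4)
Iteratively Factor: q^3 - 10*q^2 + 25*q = (q - 5)*(q^2 - 5*q) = (q - 5)^2*(q)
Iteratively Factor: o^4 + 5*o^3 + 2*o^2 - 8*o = (o + 2)*(o^3 + 3*o^2 - 4*o) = (o + 2)*(o + 4)*(o^2 - o) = o*(o + 2)*(o + 4)*(o - 1)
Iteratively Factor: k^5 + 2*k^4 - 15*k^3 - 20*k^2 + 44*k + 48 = (k - 2)*(k^4 + 4*k^3 - 7*k^2 - 34*k - 24) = (k - 2)*(k + 2)*(k^3 + 2*k^2 - 11*k - 12) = (k - 2)*(k + 2)*(k + 4)*(k^2 - 2*k - 3) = (k - 2)*(k + 1)*(k + 2)*(k + 4)*(k - 3)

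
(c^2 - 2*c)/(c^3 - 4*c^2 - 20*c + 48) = c/(c^2 - 2*c - 24)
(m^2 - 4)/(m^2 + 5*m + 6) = (m - 2)/(m + 3)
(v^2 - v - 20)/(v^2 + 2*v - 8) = (v - 5)/(v - 2)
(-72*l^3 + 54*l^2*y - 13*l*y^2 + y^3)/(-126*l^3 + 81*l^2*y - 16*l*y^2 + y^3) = (-4*l + y)/(-7*l + y)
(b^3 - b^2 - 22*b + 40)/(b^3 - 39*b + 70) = (b^2 + b - 20)/(b^2 + 2*b - 35)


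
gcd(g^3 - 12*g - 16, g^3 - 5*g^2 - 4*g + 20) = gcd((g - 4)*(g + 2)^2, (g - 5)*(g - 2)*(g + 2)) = g + 2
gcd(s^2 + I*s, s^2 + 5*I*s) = s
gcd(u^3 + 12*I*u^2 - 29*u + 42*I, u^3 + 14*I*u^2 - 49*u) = u + 7*I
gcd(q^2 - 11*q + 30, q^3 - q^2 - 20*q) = q - 5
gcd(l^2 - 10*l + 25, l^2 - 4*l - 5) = l - 5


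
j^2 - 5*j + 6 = (j - 3)*(j - 2)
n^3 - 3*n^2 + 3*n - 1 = (n - 1)^3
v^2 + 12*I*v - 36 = (v + 6*I)^2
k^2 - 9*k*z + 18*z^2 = (k - 6*z)*(k - 3*z)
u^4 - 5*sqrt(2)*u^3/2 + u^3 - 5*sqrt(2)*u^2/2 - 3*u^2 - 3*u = u*(u + 1)*(u - 3*sqrt(2))*(u + sqrt(2)/2)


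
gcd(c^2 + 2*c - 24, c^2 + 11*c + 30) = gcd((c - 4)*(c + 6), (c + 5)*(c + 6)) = c + 6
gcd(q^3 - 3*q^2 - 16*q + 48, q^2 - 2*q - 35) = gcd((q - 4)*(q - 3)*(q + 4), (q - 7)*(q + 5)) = 1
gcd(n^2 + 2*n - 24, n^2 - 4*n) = n - 4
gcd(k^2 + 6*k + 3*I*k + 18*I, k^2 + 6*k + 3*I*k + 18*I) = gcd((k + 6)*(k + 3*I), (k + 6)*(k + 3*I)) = k^2 + k*(6 + 3*I) + 18*I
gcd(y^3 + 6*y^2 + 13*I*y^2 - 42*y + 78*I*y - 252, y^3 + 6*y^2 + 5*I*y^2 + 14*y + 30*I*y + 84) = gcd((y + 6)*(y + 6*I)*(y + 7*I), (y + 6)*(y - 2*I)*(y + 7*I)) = y^2 + y*(6 + 7*I) + 42*I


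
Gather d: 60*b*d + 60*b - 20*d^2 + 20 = 60*b*d + 60*b - 20*d^2 + 20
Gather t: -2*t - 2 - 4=-2*t - 6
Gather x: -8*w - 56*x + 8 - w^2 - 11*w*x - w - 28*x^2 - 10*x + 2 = -w^2 - 9*w - 28*x^2 + x*(-11*w - 66) + 10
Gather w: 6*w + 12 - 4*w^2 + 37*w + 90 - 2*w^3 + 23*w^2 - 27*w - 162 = -2*w^3 + 19*w^2 + 16*w - 60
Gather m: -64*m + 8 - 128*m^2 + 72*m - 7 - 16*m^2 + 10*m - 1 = -144*m^2 + 18*m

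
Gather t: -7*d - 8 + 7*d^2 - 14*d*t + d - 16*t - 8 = 7*d^2 - 6*d + t*(-14*d - 16) - 16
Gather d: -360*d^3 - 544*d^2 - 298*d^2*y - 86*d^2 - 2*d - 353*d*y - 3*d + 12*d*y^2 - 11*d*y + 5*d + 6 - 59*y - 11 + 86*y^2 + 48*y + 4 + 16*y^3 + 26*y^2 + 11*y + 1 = -360*d^3 + d^2*(-298*y - 630) + d*(12*y^2 - 364*y) + 16*y^3 + 112*y^2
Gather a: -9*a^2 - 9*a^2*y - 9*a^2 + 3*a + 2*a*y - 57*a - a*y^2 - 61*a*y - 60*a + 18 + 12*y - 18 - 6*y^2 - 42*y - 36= a^2*(-9*y - 18) + a*(-y^2 - 59*y - 114) - 6*y^2 - 30*y - 36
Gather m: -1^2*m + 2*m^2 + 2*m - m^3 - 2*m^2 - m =-m^3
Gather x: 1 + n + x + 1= n + x + 2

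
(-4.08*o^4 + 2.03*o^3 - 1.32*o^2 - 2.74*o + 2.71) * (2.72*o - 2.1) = -11.0976*o^5 + 14.0896*o^4 - 7.8534*o^3 - 4.6808*o^2 + 13.1252*o - 5.691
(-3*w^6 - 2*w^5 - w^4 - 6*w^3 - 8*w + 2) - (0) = -3*w^6 - 2*w^5 - w^4 - 6*w^3 - 8*w + 2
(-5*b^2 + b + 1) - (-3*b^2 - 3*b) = -2*b^2 + 4*b + 1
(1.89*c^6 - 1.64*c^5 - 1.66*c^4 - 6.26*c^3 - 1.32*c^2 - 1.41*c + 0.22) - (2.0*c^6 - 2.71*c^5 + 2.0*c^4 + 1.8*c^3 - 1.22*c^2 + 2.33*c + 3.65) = -0.11*c^6 + 1.07*c^5 - 3.66*c^4 - 8.06*c^3 - 0.1*c^2 - 3.74*c - 3.43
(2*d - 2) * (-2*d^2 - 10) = -4*d^3 + 4*d^2 - 20*d + 20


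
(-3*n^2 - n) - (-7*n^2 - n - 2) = 4*n^2 + 2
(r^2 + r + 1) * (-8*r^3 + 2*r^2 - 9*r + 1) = -8*r^5 - 6*r^4 - 15*r^3 - 6*r^2 - 8*r + 1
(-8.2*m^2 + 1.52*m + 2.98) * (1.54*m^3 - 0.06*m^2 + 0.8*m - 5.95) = -12.628*m^5 + 2.8328*m^4 - 2.062*m^3 + 49.8272*m^2 - 6.66*m - 17.731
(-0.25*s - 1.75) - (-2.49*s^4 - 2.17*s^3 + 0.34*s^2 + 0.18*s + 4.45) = 2.49*s^4 + 2.17*s^3 - 0.34*s^2 - 0.43*s - 6.2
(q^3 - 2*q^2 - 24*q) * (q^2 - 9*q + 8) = q^5 - 11*q^4 + 2*q^3 + 200*q^2 - 192*q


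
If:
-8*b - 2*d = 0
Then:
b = -d/4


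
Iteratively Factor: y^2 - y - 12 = (y - 4)*(y + 3)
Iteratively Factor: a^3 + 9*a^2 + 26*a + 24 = (a + 4)*(a^2 + 5*a + 6) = (a + 3)*(a + 4)*(a + 2)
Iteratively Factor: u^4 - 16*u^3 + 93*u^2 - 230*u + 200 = (u - 5)*(u^3 - 11*u^2 + 38*u - 40) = (u - 5)^2*(u^2 - 6*u + 8) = (u - 5)^2*(u - 4)*(u - 2)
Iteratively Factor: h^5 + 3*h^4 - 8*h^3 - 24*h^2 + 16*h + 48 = (h - 2)*(h^4 + 5*h^3 + 2*h^2 - 20*h - 24) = (h - 2)^2*(h^3 + 7*h^2 + 16*h + 12) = (h - 2)^2*(h + 2)*(h^2 + 5*h + 6) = (h - 2)^2*(h + 2)*(h + 3)*(h + 2)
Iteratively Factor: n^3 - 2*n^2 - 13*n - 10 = (n + 2)*(n^2 - 4*n - 5) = (n - 5)*(n + 2)*(n + 1)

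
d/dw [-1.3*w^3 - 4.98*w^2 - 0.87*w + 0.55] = -3.9*w^2 - 9.96*w - 0.87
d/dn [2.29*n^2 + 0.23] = 4.58*n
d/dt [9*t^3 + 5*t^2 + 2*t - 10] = 27*t^2 + 10*t + 2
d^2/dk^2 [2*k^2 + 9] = 4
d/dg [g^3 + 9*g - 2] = 3*g^2 + 9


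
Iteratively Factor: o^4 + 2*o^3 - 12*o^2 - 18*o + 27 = (o - 1)*(o^3 + 3*o^2 - 9*o - 27) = (o - 1)*(o + 3)*(o^2 - 9) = (o - 1)*(o + 3)^2*(o - 3)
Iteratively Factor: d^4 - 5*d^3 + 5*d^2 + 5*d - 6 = (d + 1)*(d^3 - 6*d^2 + 11*d - 6) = (d - 3)*(d + 1)*(d^2 - 3*d + 2) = (d - 3)*(d - 1)*(d + 1)*(d - 2)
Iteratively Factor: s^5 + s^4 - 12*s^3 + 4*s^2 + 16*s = (s - 2)*(s^4 + 3*s^3 - 6*s^2 - 8*s) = s*(s - 2)*(s^3 + 3*s^2 - 6*s - 8) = s*(s - 2)^2*(s^2 + 5*s + 4) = s*(s - 2)^2*(s + 4)*(s + 1)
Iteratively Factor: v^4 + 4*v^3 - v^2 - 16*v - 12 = (v + 1)*(v^3 + 3*v^2 - 4*v - 12) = (v + 1)*(v + 2)*(v^2 + v - 6) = (v + 1)*(v + 2)*(v + 3)*(v - 2)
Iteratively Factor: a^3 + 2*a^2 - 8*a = (a - 2)*(a^2 + 4*a) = a*(a - 2)*(a + 4)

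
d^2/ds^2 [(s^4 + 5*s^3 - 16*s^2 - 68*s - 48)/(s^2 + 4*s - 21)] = 2*(s^6 + 12*s^5 - 15*s^4 - 491*s^3 + 234*s^2 + 1755*s - 14544)/(s^6 + 12*s^5 - 15*s^4 - 440*s^3 + 315*s^2 + 5292*s - 9261)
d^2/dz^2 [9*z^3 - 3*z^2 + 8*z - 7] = 54*z - 6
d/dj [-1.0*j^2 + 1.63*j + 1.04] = 1.63 - 2.0*j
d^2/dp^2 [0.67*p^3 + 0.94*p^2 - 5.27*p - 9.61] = 4.02*p + 1.88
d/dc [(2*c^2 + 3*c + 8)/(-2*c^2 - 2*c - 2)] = (c^2 + 12*c + 5)/(2*(c^4 + 2*c^3 + 3*c^2 + 2*c + 1))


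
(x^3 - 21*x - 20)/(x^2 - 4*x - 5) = x + 4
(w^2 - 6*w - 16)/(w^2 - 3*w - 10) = (w - 8)/(w - 5)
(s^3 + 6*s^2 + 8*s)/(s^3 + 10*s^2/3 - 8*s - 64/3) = 3*s/(3*s - 8)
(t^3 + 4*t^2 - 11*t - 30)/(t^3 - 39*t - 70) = (t - 3)/(t - 7)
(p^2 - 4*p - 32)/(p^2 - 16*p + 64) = (p + 4)/(p - 8)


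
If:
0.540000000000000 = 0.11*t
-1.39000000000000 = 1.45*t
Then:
No Solution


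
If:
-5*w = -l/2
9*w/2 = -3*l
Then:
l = 0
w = 0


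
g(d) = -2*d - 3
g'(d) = -2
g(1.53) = -6.06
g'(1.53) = -2.00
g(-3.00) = 3.00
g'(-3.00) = -2.00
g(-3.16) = 3.32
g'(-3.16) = -2.00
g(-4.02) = 5.04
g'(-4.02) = -2.00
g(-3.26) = 3.52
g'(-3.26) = -2.00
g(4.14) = -11.28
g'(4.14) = -2.00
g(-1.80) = 0.60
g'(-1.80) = -2.00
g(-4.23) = 5.46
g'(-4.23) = -2.00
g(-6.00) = 9.00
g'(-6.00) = -2.00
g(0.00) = -3.00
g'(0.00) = -2.00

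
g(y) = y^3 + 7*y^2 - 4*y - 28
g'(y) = 3*y^2 + 14*y - 4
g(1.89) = -3.80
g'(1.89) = 33.18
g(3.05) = 53.29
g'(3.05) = 66.61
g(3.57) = 92.43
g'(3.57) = 84.21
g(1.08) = -22.90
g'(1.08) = 14.62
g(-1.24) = -14.18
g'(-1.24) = -16.75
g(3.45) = 82.58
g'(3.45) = 80.01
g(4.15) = 147.43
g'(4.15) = 105.77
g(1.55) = -13.66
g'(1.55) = 24.91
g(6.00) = 416.00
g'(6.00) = 188.00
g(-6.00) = 32.00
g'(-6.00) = 20.00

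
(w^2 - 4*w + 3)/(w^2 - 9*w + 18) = (w - 1)/(w - 6)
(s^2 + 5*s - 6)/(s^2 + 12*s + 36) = (s - 1)/(s + 6)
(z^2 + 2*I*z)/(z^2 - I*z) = (z + 2*I)/(z - I)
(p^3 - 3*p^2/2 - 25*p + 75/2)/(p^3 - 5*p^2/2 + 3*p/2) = (p^2 - 25)/(p*(p - 1))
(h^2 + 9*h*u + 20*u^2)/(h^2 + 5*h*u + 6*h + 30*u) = (h + 4*u)/(h + 6)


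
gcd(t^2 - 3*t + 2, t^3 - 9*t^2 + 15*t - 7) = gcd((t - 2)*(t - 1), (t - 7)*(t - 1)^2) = t - 1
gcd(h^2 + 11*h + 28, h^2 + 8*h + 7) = h + 7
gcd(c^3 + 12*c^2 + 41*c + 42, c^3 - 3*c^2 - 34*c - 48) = c^2 + 5*c + 6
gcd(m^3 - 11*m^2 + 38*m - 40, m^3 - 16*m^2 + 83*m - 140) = m^2 - 9*m + 20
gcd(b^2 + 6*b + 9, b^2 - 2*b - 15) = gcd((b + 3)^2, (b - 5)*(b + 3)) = b + 3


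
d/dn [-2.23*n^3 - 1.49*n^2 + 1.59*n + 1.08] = -6.69*n^2 - 2.98*n + 1.59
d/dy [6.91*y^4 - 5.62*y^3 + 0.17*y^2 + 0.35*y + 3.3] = 27.64*y^3 - 16.86*y^2 + 0.34*y + 0.35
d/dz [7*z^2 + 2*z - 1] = 14*z + 2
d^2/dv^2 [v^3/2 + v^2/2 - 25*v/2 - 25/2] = 3*v + 1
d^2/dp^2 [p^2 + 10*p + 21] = 2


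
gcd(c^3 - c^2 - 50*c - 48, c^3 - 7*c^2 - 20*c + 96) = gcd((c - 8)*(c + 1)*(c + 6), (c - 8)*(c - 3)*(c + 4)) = c - 8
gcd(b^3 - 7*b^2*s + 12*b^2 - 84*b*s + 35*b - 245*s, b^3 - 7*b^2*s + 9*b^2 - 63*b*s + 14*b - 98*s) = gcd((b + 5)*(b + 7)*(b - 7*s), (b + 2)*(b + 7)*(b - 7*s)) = -b^2 + 7*b*s - 7*b + 49*s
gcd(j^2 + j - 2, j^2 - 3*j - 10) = j + 2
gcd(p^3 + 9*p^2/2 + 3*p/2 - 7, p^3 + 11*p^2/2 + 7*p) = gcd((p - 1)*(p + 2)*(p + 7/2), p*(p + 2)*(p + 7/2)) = p^2 + 11*p/2 + 7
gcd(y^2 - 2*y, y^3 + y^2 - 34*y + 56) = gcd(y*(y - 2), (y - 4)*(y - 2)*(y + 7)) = y - 2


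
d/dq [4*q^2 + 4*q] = 8*q + 4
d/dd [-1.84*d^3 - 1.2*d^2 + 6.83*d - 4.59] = -5.52*d^2 - 2.4*d + 6.83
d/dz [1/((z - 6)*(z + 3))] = (3 - 2*z)/(z^4 - 6*z^3 - 27*z^2 + 108*z + 324)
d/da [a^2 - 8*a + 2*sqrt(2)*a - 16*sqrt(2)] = 2*a - 8 + 2*sqrt(2)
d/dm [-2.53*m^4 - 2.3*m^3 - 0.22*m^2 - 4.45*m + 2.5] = -10.12*m^3 - 6.9*m^2 - 0.44*m - 4.45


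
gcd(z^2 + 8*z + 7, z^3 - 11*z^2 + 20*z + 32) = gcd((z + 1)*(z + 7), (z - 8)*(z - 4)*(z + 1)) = z + 1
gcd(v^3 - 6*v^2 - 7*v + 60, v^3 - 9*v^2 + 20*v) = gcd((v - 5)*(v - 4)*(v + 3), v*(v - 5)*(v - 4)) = v^2 - 9*v + 20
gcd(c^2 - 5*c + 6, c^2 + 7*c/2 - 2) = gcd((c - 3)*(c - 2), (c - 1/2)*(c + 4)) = 1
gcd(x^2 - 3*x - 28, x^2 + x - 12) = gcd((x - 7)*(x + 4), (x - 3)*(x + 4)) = x + 4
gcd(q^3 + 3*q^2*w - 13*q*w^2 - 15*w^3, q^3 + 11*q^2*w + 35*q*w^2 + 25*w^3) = q^2 + 6*q*w + 5*w^2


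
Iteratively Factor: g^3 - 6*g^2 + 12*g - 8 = (g - 2)*(g^2 - 4*g + 4) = (g - 2)^2*(g - 2)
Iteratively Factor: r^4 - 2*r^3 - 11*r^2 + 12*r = (r + 3)*(r^3 - 5*r^2 + 4*r) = (r - 1)*(r + 3)*(r^2 - 4*r) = r*(r - 1)*(r + 3)*(r - 4)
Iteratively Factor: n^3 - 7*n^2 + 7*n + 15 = (n + 1)*(n^2 - 8*n + 15) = (n - 3)*(n + 1)*(n - 5)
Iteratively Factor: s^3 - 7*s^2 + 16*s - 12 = (s - 3)*(s^2 - 4*s + 4) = (s - 3)*(s - 2)*(s - 2)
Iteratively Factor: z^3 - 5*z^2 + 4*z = (z - 4)*(z^2 - z) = (z - 4)*(z - 1)*(z)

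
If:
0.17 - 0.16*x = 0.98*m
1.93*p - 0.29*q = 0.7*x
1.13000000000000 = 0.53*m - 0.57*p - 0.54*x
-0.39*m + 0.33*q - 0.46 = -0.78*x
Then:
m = 0.49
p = 0.28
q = 6.49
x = -1.91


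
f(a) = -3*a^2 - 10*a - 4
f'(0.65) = -13.90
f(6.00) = -172.00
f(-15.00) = -529.00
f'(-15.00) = 80.00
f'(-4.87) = 19.22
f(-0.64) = 1.17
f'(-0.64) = -6.16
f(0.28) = -7.04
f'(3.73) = -32.38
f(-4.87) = -26.45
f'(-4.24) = 15.44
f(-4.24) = -15.53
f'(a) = -6*a - 10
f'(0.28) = -11.68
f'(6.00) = -46.00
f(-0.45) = -0.11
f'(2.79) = -26.74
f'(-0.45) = -7.30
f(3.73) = -83.04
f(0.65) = -11.77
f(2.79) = -55.25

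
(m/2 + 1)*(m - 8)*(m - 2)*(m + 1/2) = m^4/2 - 15*m^3/4 - 4*m^2 + 15*m + 8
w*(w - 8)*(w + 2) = w^3 - 6*w^2 - 16*w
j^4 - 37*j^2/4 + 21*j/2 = j*(j - 2)*(j - 3/2)*(j + 7/2)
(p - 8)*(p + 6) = p^2 - 2*p - 48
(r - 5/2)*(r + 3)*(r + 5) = r^3 + 11*r^2/2 - 5*r - 75/2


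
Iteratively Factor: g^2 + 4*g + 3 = (g + 1)*(g + 3)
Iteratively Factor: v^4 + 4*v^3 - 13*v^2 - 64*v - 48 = (v + 3)*(v^3 + v^2 - 16*v - 16) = (v + 3)*(v + 4)*(v^2 - 3*v - 4) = (v - 4)*(v + 3)*(v + 4)*(v + 1)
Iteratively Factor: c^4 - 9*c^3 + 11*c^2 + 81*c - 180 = (c - 5)*(c^3 - 4*c^2 - 9*c + 36) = (c - 5)*(c - 3)*(c^2 - c - 12) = (c - 5)*(c - 4)*(c - 3)*(c + 3)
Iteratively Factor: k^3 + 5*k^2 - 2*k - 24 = (k + 4)*(k^2 + k - 6) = (k + 3)*(k + 4)*(k - 2)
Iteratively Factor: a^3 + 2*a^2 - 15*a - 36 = (a + 3)*(a^2 - a - 12) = (a - 4)*(a + 3)*(a + 3)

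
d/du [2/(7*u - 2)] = -14/(7*u - 2)^2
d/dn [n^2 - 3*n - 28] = 2*n - 3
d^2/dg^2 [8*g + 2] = 0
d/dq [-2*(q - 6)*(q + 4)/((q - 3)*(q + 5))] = 4*(-2*q^2 - 9*q - 39)/(q^4 + 4*q^3 - 26*q^2 - 60*q + 225)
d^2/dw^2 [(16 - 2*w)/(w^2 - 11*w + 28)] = 4*(-(w - 8)*(2*w - 11)^2 + (3*w - 19)*(w^2 - 11*w + 28))/(w^2 - 11*w + 28)^3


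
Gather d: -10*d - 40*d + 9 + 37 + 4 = 50 - 50*d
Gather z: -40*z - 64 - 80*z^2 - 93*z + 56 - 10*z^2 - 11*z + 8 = -90*z^2 - 144*z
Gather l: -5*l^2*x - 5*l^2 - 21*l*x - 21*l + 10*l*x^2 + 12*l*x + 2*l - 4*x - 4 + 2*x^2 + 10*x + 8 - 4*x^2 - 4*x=l^2*(-5*x - 5) + l*(10*x^2 - 9*x - 19) - 2*x^2 + 2*x + 4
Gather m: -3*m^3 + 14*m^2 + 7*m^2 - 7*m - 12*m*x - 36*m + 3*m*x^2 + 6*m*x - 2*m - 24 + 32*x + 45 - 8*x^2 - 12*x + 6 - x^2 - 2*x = -3*m^3 + 21*m^2 + m*(3*x^2 - 6*x - 45) - 9*x^2 + 18*x + 27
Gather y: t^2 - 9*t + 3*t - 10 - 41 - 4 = t^2 - 6*t - 55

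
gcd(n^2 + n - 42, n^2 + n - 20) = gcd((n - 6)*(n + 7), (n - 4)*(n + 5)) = 1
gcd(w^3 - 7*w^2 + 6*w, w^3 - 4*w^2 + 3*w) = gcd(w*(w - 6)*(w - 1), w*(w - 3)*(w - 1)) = w^2 - w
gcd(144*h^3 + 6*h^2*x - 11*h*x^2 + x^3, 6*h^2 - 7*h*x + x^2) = -6*h + x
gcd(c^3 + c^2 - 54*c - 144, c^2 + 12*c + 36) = c + 6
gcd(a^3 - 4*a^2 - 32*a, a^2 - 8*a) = a^2 - 8*a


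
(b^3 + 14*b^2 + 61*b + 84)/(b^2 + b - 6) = (b^2 + 11*b + 28)/(b - 2)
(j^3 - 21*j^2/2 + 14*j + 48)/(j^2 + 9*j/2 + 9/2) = (j^2 - 12*j + 32)/(j + 3)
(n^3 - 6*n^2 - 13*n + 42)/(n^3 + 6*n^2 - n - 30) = (n - 7)/(n + 5)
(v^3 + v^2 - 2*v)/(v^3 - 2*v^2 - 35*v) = (-v^2 - v + 2)/(-v^2 + 2*v + 35)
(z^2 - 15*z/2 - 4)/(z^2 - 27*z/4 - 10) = 2*(2*z + 1)/(4*z + 5)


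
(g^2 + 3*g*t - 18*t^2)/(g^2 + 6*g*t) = (g - 3*t)/g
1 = 1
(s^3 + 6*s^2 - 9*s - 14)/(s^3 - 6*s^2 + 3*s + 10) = (s + 7)/(s - 5)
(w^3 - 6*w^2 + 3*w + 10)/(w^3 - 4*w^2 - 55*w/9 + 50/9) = 9*(w^2 - w - 2)/(9*w^2 + 9*w - 10)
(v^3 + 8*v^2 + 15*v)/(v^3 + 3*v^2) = (v + 5)/v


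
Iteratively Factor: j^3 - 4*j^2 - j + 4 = (j - 1)*(j^2 - 3*j - 4) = (j - 4)*(j - 1)*(j + 1)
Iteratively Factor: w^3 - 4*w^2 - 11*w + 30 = (w - 5)*(w^2 + w - 6) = (w - 5)*(w + 3)*(w - 2)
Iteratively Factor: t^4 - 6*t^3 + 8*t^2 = (t)*(t^3 - 6*t^2 + 8*t) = t*(t - 2)*(t^2 - 4*t) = t*(t - 4)*(t - 2)*(t)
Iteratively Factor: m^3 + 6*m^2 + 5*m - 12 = (m + 3)*(m^2 + 3*m - 4) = (m + 3)*(m + 4)*(m - 1)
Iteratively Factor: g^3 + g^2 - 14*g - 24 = (g + 3)*(g^2 - 2*g - 8) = (g + 2)*(g + 3)*(g - 4)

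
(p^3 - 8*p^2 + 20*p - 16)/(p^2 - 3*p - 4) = (p^2 - 4*p + 4)/(p + 1)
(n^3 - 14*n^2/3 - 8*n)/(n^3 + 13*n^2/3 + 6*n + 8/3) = n*(n - 6)/(n^2 + 3*n + 2)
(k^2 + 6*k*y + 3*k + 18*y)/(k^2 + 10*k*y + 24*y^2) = (k + 3)/(k + 4*y)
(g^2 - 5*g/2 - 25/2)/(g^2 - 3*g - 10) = (g + 5/2)/(g + 2)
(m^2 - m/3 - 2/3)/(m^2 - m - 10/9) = 3*(m - 1)/(3*m - 5)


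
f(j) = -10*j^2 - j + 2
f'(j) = -20*j - 1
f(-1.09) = -8.79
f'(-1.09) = 20.80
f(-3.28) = -102.30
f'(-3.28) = 64.60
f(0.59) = -2.07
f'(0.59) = -12.80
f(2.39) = -57.51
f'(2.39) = -48.80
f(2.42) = -58.98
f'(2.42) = -49.40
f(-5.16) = -259.10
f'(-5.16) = 102.20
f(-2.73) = -69.80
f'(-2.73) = 53.60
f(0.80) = -5.20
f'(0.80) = -17.00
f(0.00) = 2.00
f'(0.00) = -1.00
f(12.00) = -1450.00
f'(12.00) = -241.00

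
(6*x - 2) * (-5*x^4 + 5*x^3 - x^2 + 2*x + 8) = -30*x^5 + 40*x^4 - 16*x^3 + 14*x^2 + 44*x - 16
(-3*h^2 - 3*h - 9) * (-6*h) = 18*h^3 + 18*h^2 + 54*h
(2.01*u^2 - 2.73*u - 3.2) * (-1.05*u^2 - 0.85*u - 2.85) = -2.1105*u^4 + 1.158*u^3 - 0.0479999999999992*u^2 + 10.5005*u + 9.12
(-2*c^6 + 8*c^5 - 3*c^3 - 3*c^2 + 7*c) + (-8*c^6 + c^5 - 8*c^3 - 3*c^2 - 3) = -10*c^6 + 9*c^5 - 11*c^3 - 6*c^2 + 7*c - 3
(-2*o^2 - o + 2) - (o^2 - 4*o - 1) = -3*o^2 + 3*o + 3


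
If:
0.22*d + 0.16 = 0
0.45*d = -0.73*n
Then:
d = -0.73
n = 0.45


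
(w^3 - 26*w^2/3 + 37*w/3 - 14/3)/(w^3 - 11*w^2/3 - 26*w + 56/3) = (w - 1)/(w + 4)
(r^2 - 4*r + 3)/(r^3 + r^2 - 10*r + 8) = (r - 3)/(r^2 + 2*r - 8)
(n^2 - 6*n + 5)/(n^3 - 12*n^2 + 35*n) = (n - 1)/(n*(n - 7))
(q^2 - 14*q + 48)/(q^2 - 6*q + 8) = (q^2 - 14*q + 48)/(q^2 - 6*q + 8)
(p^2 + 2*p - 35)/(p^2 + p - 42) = (p - 5)/(p - 6)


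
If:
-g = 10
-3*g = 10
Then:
No Solution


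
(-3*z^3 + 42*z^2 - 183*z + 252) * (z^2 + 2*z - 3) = -3*z^5 + 36*z^4 - 90*z^3 - 240*z^2 + 1053*z - 756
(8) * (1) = 8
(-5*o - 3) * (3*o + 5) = -15*o^2 - 34*o - 15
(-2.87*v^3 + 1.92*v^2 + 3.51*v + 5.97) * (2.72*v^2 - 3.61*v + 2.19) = -7.8064*v^5 + 15.5831*v^4 - 3.6693*v^3 + 7.7721*v^2 - 13.8648*v + 13.0743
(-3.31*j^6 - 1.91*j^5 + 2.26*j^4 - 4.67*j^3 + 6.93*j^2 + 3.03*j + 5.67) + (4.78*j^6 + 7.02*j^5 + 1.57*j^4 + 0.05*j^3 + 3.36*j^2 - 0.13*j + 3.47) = 1.47*j^6 + 5.11*j^5 + 3.83*j^4 - 4.62*j^3 + 10.29*j^2 + 2.9*j + 9.14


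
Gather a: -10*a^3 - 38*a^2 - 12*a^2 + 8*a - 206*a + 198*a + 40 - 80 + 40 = -10*a^3 - 50*a^2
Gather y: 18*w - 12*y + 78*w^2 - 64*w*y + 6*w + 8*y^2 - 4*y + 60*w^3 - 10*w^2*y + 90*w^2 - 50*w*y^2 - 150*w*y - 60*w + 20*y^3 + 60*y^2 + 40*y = 60*w^3 + 168*w^2 - 36*w + 20*y^3 + y^2*(68 - 50*w) + y*(-10*w^2 - 214*w + 24)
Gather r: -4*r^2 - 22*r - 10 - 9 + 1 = -4*r^2 - 22*r - 18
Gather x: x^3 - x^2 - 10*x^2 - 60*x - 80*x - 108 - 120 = x^3 - 11*x^2 - 140*x - 228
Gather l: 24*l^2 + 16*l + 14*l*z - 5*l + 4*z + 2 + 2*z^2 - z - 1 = 24*l^2 + l*(14*z + 11) + 2*z^2 + 3*z + 1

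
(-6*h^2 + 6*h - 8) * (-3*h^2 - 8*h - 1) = 18*h^4 + 30*h^3 - 18*h^2 + 58*h + 8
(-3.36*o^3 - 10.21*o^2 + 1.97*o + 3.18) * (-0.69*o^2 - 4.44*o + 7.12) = 2.3184*o^5 + 21.9633*o^4 + 20.0499*o^3 - 83.6362*o^2 - 0.0928000000000004*o + 22.6416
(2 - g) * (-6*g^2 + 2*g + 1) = 6*g^3 - 14*g^2 + 3*g + 2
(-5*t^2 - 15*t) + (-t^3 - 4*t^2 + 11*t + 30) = -t^3 - 9*t^2 - 4*t + 30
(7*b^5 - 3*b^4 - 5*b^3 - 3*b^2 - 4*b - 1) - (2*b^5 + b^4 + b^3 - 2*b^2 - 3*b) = 5*b^5 - 4*b^4 - 6*b^3 - b^2 - b - 1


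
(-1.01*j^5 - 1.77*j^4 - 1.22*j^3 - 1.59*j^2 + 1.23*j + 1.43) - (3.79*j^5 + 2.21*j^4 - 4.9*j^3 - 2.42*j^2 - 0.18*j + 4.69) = -4.8*j^5 - 3.98*j^4 + 3.68*j^3 + 0.83*j^2 + 1.41*j - 3.26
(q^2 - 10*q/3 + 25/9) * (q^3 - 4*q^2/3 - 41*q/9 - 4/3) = q^5 - 14*q^4/3 + 8*q^3/3 + 274*q^2/27 - 665*q/81 - 100/27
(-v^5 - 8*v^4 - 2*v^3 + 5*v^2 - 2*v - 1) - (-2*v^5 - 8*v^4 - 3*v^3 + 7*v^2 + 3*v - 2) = v^5 + v^3 - 2*v^2 - 5*v + 1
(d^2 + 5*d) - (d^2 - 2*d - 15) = 7*d + 15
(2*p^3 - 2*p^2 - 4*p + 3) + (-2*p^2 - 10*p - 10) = 2*p^3 - 4*p^2 - 14*p - 7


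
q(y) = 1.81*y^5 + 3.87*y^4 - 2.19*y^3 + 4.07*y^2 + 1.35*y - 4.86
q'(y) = 9.05*y^4 + 15.48*y^3 - 6.57*y^2 + 8.14*y + 1.35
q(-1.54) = 16.80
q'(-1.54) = -32.40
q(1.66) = 50.78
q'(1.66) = 136.29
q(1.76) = 65.88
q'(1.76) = 166.55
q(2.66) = 421.10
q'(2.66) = 720.95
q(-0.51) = -4.00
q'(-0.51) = -5.95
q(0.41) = -3.64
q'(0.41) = 4.91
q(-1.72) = 22.63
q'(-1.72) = -31.65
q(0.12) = -4.64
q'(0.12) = 2.26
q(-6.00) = -8452.44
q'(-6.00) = 8101.11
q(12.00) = 527447.34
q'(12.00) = 213563.19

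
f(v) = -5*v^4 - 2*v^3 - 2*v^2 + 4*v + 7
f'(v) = -20*v^3 - 6*v^2 - 4*v + 4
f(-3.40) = -619.28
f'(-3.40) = 734.32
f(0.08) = 7.31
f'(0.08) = 3.63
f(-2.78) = -275.25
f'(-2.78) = 398.45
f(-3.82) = -990.67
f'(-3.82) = 1046.58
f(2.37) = -179.13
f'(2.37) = -305.42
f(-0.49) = 4.51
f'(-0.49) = 6.87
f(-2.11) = -90.66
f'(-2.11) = 173.61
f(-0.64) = 3.31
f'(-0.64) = 9.35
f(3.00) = -458.00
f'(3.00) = -602.00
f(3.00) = -458.00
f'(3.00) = -602.00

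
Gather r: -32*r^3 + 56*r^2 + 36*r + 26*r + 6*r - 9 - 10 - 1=-32*r^3 + 56*r^2 + 68*r - 20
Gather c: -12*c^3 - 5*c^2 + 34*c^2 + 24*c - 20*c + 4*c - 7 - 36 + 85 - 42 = -12*c^3 + 29*c^2 + 8*c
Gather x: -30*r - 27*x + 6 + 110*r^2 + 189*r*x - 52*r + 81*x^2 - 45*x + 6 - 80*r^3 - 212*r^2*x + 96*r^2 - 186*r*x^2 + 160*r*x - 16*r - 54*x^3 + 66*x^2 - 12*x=-80*r^3 + 206*r^2 - 98*r - 54*x^3 + x^2*(147 - 186*r) + x*(-212*r^2 + 349*r - 84) + 12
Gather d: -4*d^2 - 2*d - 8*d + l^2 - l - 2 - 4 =-4*d^2 - 10*d + l^2 - l - 6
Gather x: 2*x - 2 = 2*x - 2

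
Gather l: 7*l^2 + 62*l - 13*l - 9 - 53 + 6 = 7*l^2 + 49*l - 56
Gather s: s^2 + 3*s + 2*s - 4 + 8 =s^2 + 5*s + 4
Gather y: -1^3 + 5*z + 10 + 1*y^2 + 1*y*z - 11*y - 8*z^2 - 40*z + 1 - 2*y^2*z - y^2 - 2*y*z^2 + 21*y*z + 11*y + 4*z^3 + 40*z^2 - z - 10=-2*y^2*z + y*(-2*z^2 + 22*z) + 4*z^3 + 32*z^2 - 36*z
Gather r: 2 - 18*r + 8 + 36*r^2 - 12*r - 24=36*r^2 - 30*r - 14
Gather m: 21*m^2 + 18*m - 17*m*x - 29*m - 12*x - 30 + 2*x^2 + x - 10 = 21*m^2 + m*(-17*x - 11) + 2*x^2 - 11*x - 40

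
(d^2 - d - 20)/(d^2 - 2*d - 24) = (d - 5)/(d - 6)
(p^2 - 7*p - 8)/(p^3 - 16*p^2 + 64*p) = (p + 1)/(p*(p - 8))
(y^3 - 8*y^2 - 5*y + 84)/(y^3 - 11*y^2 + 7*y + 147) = (y - 4)/(y - 7)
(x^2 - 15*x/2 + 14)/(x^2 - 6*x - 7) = (-x^2 + 15*x/2 - 14)/(-x^2 + 6*x + 7)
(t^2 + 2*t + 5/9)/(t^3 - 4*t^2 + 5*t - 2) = (t^2 + 2*t + 5/9)/(t^3 - 4*t^2 + 5*t - 2)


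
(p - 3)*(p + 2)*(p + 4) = p^3 + 3*p^2 - 10*p - 24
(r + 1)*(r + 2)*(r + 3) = r^3 + 6*r^2 + 11*r + 6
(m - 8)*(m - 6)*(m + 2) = m^3 - 12*m^2 + 20*m + 96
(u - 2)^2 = u^2 - 4*u + 4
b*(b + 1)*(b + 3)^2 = b^4 + 7*b^3 + 15*b^2 + 9*b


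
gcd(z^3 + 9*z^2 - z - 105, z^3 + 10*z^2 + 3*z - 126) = z^2 + 4*z - 21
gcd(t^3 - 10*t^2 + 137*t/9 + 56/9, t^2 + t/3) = t + 1/3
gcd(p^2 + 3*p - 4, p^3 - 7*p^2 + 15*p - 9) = p - 1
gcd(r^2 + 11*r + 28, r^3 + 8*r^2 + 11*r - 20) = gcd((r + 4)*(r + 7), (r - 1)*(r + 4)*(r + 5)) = r + 4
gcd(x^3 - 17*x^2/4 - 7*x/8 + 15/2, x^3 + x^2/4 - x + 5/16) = x + 5/4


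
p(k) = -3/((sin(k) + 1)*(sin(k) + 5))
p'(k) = 3*cos(k)/((sin(k) + 1)*(sin(k) + 5)^2) + 3*cos(k)/((sin(k) + 1)^2*(sin(k) + 5)) = 6*(sin(k) + 3)*cos(k)/((sin(k) + 1)^2*(sin(k) + 5)^2)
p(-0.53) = -1.35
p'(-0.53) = 2.61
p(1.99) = -0.27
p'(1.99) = -0.07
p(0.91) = -0.29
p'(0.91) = 0.13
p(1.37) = -0.25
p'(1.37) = 0.03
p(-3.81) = -0.33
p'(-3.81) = -0.21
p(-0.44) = -1.14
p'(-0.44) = 2.03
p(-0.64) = -1.69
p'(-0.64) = 3.68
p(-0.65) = -1.73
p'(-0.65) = 3.80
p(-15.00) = -1.97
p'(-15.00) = -4.63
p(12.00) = -1.45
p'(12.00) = 2.92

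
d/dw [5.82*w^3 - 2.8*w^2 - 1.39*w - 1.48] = 17.46*w^2 - 5.6*w - 1.39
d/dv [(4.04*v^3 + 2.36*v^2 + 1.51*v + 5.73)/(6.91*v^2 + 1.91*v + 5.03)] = (27.9164*v^4 + 15.4328*v^3 + 55.0371*v^2 - 55.447*v - 3.349)/(47.7481*v^4 + 26.3962*v^3 + 73.1627*v^2 + 19.2146*v + 25.3009)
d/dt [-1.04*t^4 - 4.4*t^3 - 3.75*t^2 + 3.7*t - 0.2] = -4.16*t^3 - 13.2*t^2 - 7.5*t + 3.7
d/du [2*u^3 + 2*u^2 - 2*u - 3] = 6*u^2 + 4*u - 2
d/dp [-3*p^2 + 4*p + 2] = 4 - 6*p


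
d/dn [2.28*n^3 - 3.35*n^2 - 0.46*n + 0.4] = 6.84*n^2 - 6.7*n - 0.46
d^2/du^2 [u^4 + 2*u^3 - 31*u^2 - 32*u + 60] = 12*u^2 + 12*u - 62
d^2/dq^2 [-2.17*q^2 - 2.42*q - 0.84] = -4.34000000000000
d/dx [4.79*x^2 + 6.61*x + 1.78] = 9.58*x + 6.61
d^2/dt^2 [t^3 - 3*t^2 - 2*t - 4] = 6*t - 6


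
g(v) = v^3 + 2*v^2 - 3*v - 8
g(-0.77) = -4.96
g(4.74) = 129.21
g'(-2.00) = 1.00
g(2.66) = 16.99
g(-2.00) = -2.00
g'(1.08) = 4.82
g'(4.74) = 83.36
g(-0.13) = -7.58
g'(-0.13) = -3.47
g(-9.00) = -548.00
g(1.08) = -7.65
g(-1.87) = -1.94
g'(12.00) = 477.00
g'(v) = 3*v^2 + 4*v - 3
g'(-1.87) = 0.01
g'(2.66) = 28.87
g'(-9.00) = 204.00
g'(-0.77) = -4.30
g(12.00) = 1972.00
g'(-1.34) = -2.97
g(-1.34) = -2.79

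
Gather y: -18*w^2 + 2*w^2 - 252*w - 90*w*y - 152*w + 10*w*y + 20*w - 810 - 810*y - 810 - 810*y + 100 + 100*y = -16*w^2 - 384*w + y*(-80*w - 1520) - 1520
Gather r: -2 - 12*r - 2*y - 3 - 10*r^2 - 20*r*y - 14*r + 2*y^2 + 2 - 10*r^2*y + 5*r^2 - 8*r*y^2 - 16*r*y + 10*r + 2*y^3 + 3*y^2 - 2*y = r^2*(-10*y - 5) + r*(-8*y^2 - 36*y - 16) + 2*y^3 + 5*y^2 - 4*y - 3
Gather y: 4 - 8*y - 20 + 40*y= 32*y - 16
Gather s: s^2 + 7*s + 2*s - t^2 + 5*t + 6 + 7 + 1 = s^2 + 9*s - t^2 + 5*t + 14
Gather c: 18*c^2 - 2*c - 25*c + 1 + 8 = 18*c^2 - 27*c + 9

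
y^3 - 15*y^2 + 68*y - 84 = (y - 7)*(y - 6)*(y - 2)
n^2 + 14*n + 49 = (n + 7)^2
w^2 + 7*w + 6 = (w + 1)*(w + 6)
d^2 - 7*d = d*(d - 7)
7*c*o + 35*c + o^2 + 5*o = (7*c + o)*(o + 5)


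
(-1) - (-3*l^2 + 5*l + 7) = 3*l^2 - 5*l - 8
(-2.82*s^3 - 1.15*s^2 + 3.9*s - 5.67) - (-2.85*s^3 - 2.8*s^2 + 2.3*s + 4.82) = 0.0300000000000002*s^3 + 1.65*s^2 + 1.6*s - 10.49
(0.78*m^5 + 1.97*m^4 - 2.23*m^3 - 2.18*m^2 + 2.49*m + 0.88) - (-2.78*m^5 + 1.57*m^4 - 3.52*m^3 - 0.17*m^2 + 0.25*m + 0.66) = 3.56*m^5 + 0.4*m^4 + 1.29*m^3 - 2.01*m^2 + 2.24*m + 0.22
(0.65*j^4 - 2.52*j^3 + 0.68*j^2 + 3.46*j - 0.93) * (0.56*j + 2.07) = 0.364*j^5 - 0.0657000000000003*j^4 - 4.8356*j^3 + 3.3452*j^2 + 6.6414*j - 1.9251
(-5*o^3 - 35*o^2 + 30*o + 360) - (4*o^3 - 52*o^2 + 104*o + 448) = -9*o^3 + 17*o^2 - 74*o - 88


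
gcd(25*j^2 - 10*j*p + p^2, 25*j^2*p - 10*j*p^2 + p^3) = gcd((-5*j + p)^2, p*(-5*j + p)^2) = 25*j^2 - 10*j*p + p^2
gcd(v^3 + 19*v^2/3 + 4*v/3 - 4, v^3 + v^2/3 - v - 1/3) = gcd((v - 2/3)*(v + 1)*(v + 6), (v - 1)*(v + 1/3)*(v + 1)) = v + 1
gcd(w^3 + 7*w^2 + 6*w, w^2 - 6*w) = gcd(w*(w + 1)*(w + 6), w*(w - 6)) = w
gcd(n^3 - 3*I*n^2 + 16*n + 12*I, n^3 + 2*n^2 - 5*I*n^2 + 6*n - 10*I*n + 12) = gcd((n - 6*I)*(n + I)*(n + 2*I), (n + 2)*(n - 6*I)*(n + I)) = n^2 - 5*I*n + 6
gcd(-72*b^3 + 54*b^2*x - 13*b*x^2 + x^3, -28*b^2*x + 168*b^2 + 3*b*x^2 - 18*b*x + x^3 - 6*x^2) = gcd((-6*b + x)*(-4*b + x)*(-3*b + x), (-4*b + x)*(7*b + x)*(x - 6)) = -4*b + x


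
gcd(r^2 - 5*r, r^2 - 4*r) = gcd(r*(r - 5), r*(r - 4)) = r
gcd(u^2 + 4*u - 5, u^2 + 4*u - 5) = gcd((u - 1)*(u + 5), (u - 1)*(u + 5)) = u^2 + 4*u - 5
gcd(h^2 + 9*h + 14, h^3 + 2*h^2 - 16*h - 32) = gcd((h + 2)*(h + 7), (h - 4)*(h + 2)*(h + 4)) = h + 2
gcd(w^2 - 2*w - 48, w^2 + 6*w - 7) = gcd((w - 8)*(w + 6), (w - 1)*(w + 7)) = 1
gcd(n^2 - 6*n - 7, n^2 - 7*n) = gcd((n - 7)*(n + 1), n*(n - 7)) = n - 7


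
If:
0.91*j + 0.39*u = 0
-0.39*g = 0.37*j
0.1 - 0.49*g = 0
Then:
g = 0.20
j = -0.22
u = 0.50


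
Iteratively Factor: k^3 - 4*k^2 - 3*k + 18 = (k - 3)*(k^2 - k - 6) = (k - 3)*(k + 2)*(k - 3)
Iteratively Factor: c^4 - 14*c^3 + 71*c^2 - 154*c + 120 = (c - 5)*(c^3 - 9*c^2 + 26*c - 24) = (c - 5)*(c - 2)*(c^2 - 7*c + 12) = (c - 5)*(c - 4)*(c - 2)*(c - 3)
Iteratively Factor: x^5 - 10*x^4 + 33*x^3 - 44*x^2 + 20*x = (x - 1)*(x^4 - 9*x^3 + 24*x^2 - 20*x) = (x - 2)*(x - 1)*(x^3 - 7*x^2 + 10*x) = (x - 2)^2*(x - 1)*(x^2 - 5*x) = x*(x - 2)^2*(x - 1)*(x - 5)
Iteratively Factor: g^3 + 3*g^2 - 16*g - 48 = (g + 4)*(g^2 - g - 12) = (g + 3)*(g + 4)*(g - 4)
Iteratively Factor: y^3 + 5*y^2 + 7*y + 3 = (y + 3)*(y^2 + 2*y + 1) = (y + 1)*(y + 3)*(y + 1)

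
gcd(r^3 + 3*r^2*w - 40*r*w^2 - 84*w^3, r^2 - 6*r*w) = r - 6*w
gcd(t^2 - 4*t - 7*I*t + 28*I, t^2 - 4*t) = t - 4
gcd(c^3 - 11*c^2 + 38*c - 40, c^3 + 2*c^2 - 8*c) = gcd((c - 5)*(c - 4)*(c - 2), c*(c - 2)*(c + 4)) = c - 2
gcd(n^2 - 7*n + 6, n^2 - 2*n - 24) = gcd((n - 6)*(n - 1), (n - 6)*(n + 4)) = n - 6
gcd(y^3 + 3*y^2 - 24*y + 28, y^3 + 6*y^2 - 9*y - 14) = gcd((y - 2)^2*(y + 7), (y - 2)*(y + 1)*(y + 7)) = y^2 + 5*y - 14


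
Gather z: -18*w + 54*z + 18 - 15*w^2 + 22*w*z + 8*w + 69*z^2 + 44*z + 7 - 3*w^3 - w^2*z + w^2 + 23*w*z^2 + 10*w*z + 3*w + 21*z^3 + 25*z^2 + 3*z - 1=-3*w^3 - 14*w^2 - 7*w + 21*z^3 + z^2*(23*w + 94) + z*(-w^2 + 32*w + 101) + 24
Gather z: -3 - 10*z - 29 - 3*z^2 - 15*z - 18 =-3*z^2 - 25*z - 50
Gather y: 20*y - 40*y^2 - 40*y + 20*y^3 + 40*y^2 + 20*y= 20*y^3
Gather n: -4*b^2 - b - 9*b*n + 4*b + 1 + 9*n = -4*b^2 + 3*b + n*(9 - 9*b) + 1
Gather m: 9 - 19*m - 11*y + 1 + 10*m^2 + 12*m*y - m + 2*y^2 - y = 10*m^2 + m*(12*y - 20) + 2*y^2 - 12*y + 10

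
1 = 1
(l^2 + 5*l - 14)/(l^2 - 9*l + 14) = (l + 7)/(l - 7)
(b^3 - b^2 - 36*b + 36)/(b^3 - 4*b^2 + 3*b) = (b^2 - 36)/(b*(b - 3))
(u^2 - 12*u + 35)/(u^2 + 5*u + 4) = (u^2 - 12*u + 35)/(u^2 + 5*u + 4)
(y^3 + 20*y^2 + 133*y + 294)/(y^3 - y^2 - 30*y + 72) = (y^2 + 14*y + 49)/(y^2 - 7*y + 12)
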